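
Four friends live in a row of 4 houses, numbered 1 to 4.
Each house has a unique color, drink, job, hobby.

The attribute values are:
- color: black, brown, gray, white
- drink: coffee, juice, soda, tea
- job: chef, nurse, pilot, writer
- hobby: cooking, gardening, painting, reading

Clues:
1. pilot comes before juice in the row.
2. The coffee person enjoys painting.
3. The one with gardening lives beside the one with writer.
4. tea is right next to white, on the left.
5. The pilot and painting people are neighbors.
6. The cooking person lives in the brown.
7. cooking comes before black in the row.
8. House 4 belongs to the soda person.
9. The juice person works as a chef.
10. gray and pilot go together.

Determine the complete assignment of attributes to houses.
Solution:

House | Color | Drink | Job | Hobby
-----------------------------------
  1   | gray | tea | pilot | gardening
  2   | white | coffee | writer | painting
  3   | brown | juice | chef | cooking
  4   | black | soda | nurse | reading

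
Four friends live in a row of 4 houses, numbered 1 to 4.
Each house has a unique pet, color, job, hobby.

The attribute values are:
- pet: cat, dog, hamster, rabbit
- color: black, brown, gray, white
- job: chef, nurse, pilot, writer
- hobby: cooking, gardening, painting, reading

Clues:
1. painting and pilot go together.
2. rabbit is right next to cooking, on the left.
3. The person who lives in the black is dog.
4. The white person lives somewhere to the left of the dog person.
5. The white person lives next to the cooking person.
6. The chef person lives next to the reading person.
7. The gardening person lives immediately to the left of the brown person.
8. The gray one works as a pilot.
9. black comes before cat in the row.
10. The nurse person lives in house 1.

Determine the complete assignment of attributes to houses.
Solution:

House | Pet | Color | Job | Hobby
---------------------------------
  1   | rabbit | white | nurse | gardening
  2   | hamster | brown | chef | cooking
  3   | dog | black | writer | reading
  4   | cat | gray | pilot | painting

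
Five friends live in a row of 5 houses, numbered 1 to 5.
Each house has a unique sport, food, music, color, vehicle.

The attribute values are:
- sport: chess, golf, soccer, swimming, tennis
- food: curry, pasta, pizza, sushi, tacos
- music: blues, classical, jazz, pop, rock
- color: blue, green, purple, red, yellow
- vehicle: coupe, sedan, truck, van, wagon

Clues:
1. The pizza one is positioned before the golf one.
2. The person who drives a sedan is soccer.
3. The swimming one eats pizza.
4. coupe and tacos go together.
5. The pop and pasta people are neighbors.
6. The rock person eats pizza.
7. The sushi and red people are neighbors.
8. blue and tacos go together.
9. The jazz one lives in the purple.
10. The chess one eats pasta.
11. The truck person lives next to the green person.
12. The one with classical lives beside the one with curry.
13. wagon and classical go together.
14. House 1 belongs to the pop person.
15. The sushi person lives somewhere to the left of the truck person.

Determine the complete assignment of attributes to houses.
Solution:

House | Sport | Food | Music | Color | Vehicle
----------------------------------------------
  1   | soccer | sushi | pop | yellow | sedan
  2   | chess | pasta | classical | red | wagon
  3   | tennis | curry | jazz | purple | truck
  4   | swimming | pizza | rock | green | van
  5   | golf | tacos | blues | blue | coupe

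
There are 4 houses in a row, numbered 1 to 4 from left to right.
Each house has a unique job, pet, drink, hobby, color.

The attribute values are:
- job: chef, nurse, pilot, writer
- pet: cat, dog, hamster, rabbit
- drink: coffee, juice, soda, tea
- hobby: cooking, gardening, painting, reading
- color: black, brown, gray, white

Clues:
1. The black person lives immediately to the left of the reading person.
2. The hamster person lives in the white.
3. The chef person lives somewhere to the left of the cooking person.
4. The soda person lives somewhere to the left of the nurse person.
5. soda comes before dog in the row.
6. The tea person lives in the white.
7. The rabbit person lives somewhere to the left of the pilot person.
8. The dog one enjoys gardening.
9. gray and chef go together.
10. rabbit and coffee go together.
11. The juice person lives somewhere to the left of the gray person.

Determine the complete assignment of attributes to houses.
Solution:

House | Job | Pet | Drink | Hobby | Color
-----------------------------------------
  1   | writer | cat | soda | painting | brown
  2   | nurse | dog | juice | gardening | black
  3   | chef | rabbit | coffee | reading | gray
  4   | pilot | hamster | tea | cooking | white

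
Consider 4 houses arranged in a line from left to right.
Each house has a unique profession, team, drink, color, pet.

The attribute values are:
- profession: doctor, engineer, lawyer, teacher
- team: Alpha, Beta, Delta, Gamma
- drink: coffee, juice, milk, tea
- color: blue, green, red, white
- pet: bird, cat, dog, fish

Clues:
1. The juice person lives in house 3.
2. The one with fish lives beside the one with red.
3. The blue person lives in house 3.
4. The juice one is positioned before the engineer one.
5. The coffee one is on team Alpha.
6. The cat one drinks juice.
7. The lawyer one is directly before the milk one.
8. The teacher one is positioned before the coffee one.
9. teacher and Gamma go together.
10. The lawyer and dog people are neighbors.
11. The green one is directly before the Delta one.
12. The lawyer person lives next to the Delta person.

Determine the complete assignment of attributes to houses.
Solution:

House | Profession | Team | Drink | Color | Pet
-----------------------------------------------
  1   | lawyer | Beta | tea | green | fish
  2   | doctor | Delta | milk | red | dog
  3   | teacher | Gamma | juice | blue | cat
  4   | engineer | Alpha | coffee | white | bird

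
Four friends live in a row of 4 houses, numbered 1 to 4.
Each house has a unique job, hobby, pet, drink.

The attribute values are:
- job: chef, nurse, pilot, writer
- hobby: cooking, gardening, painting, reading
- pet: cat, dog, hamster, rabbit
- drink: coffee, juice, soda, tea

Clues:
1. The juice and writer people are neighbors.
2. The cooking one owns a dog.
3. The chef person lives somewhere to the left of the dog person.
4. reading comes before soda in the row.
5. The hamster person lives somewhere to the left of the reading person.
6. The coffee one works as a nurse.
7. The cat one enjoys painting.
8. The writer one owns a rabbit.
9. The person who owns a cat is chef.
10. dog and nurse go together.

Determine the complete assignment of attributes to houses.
Solution:

House | Job | Hobby | Pet | Drink
---------------------------------
  1   | pilot | gardening | hamster | juice
  2   | writer | reading | rabbit | tea
  3   | chef | painting | cat | soda
  4   | nurse | cooking | dog | coffee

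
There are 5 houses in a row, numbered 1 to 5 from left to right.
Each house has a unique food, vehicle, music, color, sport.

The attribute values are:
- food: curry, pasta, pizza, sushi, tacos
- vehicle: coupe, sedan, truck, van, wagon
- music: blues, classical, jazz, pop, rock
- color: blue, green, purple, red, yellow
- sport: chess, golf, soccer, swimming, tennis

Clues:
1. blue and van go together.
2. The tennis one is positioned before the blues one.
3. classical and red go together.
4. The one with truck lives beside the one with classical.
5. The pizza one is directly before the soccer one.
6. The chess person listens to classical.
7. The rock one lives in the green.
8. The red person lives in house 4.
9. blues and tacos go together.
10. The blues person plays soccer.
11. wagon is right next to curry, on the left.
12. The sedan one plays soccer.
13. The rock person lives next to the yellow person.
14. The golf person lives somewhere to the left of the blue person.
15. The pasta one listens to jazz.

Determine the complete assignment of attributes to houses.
Solution:

House | Food | Vehicle | Music | Color | Sport
----------------------------------------------
  1   | pizza | coupe | rock | green | tennis
  2   | tacos | sedan | blues | yellow | soccer
  3   | pasta | truck | jazz | purple | golf
  4   | sushi | wagon | classical | red | chess
  5   | curry | van | pop | blue | swimming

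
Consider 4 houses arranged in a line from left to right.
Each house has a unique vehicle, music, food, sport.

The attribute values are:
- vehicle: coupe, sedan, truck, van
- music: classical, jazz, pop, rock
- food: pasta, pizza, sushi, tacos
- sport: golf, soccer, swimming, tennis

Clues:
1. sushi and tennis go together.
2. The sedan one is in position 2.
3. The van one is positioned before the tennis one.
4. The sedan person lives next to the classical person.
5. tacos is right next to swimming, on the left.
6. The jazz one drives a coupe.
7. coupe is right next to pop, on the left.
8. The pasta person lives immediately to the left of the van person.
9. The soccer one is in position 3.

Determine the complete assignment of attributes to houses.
Solution:

House | Vehicle | Music | Food | Sport
--------------------------------------
  1   | coupe | jazz | tacos | golf
  2   | sedan | pop | pasta | swimming
  3   | van | classical | pizza | soccer
  4   | truck | rock | sushi | tennis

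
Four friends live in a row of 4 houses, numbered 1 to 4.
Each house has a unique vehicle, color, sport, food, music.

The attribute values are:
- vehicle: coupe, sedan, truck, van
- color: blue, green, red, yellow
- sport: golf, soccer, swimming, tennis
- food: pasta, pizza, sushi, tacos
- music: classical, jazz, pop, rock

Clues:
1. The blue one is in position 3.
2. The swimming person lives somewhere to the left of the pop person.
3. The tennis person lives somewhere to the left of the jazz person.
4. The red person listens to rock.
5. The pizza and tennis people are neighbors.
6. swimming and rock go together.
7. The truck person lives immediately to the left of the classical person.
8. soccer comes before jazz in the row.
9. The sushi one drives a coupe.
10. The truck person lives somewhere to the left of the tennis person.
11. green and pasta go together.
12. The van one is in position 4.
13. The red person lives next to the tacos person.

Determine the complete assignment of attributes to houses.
Solution:

House | Vehicle | Color | Sport | Food | Music
----------------------------------------------
  1   | truck | red | swimming | pizza | rock
  2   | sedan | yellow | tennis | tacos | classical
  3   | coupe | blue | soccer | sushi | pop
  4   | van | green | golf | pasta | jazz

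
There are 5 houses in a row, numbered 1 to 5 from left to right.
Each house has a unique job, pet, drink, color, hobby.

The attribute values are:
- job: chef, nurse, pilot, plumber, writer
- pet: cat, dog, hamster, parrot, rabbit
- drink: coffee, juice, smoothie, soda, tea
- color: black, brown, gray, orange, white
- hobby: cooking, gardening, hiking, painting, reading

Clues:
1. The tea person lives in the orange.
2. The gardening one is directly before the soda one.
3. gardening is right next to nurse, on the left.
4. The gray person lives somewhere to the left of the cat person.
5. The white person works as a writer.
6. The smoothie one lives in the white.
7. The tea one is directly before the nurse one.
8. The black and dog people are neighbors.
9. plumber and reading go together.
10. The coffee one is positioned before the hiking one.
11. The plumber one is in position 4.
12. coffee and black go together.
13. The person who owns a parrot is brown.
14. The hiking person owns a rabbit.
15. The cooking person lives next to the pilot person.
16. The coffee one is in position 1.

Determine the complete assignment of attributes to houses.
Solution:

House | Job | Pet | Drink | Color | Hobby
-----------------------------------------
  1   | chef | hamster | coffee | black | cooking
  2   | pilot | dog | tea | orange | gardening
  3   | nurse | rabbit | soda | gray | hiking
  4   | plumber | parrot | juice | brown | reading
  5   | writer | cat | smoothie | white | painting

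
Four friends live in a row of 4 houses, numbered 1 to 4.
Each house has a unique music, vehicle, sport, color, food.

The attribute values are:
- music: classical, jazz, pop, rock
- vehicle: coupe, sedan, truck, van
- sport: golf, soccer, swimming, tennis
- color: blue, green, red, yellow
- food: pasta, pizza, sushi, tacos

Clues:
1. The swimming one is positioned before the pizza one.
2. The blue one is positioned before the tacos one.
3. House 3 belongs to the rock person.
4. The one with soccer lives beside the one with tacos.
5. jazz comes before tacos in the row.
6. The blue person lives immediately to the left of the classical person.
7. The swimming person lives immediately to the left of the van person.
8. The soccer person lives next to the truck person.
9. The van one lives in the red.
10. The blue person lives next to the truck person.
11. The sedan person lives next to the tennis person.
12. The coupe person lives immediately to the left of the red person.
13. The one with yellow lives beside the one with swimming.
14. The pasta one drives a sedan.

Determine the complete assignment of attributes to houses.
Solution:

House | Music | Vehicle | Sport | Color | Food
----------------------------------------------
  1   | jazz | sedan | soccer | blue | pasta
  2   | classical | truck | tennis | yellow | tacos
  3   | rock | coupe | swimming | green | sushi
  4   | pop | van | golf | red | pizza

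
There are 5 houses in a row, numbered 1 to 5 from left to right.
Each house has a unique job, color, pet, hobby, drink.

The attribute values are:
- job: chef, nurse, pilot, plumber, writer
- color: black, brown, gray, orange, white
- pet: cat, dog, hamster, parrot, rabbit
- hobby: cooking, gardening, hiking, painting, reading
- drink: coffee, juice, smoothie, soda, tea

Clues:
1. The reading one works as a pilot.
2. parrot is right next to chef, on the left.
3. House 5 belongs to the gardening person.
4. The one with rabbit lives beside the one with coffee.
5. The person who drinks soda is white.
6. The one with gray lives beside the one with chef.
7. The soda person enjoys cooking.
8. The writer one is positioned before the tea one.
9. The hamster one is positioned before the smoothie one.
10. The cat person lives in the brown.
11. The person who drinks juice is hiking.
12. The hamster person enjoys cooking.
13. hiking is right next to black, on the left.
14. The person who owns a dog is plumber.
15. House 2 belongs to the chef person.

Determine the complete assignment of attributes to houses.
Solution:

House | Job | Color | Pet | Hobby | Drink
-----------------------------------------
  1   | writer | gray | parrot | hiking | juice
  2   | chef | black | rabbit | painting | tea
  3   | pilot | brown | cat | reading | coffee
  4   | nurse | white | hamster | cooking | soda
  5   | plumber | orange | dog | gardening | smoothie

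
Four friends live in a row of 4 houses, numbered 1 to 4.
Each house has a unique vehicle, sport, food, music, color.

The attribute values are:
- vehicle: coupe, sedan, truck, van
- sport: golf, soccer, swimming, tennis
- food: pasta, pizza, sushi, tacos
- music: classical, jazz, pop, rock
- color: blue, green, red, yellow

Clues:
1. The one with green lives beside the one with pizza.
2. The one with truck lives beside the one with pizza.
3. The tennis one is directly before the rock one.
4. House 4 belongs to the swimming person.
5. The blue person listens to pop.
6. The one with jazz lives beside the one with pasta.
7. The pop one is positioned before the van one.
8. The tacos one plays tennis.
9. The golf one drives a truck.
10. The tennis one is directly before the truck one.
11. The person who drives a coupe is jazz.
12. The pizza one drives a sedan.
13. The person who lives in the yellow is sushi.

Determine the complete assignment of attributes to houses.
Solution:

House | Vehicle | Sport | Food | Music | Color
----------------------------------------------
  1   | coupe | tennis | tacos | jazz | red
  2   | truck | golf | pasta | rock | green
  3   | sedan | soccer | pizza | pop | blue
  4   | van | swimming | sushi | classical | yellow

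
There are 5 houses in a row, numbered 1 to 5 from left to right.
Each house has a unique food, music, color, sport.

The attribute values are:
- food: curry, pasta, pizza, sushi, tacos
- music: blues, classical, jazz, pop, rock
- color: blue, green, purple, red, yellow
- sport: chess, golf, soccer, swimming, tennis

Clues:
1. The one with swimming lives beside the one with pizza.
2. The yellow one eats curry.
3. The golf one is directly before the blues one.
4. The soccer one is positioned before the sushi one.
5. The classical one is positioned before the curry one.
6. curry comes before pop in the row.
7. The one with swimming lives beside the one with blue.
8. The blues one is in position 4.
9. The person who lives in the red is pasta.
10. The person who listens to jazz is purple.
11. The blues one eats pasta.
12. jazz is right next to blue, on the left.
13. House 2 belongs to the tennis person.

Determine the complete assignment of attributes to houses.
Solution:

House | Food | Music | Color | Sport
------------------------------------
  1   | tacos | jazz | purple | swimming
  2   | pizza | classical | blue | tennis
  3   | curry | rock | yellow | golf
  4   | pasta | blues | red | soccer
  5   | sushi | pop | green | chess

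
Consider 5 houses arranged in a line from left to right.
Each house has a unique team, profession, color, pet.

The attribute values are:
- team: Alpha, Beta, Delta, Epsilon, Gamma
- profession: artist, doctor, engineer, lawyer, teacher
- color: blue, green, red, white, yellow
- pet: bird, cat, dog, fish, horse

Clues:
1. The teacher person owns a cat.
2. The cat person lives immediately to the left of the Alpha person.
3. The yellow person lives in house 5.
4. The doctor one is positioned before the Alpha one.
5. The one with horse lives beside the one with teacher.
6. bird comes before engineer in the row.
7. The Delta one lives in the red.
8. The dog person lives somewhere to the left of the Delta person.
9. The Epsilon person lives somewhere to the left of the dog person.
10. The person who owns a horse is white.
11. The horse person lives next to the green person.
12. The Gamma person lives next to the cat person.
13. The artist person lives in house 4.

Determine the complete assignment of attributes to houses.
Solution:

House | Team | Profession | Color | Pet
---------------------------------------
  1   | Gamma | doctor | white | horse
  2   | Epsilon | teacher | green | cat
  3   | Alpha | lawyer | blue | dog
  4   | Delta | artist | red | bird
  5   | Beta | engineer | yellow | fish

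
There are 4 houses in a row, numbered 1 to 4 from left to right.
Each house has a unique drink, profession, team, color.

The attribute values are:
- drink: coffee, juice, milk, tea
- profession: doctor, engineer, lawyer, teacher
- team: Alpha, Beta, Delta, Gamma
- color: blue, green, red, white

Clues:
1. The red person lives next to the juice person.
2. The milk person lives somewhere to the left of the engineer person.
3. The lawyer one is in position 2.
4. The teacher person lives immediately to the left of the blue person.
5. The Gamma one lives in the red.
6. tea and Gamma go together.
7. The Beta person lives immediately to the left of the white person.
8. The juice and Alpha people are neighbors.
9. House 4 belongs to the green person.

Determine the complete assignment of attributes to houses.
Solution:

House | Drink | Profession | Team | Color
-----------------------------------------
  1   | tea | teacher | Gamma | red
  2   | juice | lawyer | Beta | blue
  3   | milk | doctor | Alpha | white
  4   | coffee | engineer | Delta | green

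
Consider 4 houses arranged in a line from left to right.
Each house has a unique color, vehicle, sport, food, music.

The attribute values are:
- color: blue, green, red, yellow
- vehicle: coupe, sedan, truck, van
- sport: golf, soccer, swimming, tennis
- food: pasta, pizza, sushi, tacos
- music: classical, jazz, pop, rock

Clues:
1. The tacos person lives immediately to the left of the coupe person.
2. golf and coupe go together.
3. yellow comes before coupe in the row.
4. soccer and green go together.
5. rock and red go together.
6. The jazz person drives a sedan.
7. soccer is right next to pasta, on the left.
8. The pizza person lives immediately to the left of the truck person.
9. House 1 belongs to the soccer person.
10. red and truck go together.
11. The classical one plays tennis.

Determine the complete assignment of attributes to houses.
Solution:

House | Color | Vehicle | Sport | Food | Music
----------------------------------------------
  1   | green | sedan | soccer | pizza | jazz
  2   | red | truck | swimming | pasta | rock
  3   | yellow | van | tennis | tacos | classical
  4   | blue | coupe | golf | sushi | pop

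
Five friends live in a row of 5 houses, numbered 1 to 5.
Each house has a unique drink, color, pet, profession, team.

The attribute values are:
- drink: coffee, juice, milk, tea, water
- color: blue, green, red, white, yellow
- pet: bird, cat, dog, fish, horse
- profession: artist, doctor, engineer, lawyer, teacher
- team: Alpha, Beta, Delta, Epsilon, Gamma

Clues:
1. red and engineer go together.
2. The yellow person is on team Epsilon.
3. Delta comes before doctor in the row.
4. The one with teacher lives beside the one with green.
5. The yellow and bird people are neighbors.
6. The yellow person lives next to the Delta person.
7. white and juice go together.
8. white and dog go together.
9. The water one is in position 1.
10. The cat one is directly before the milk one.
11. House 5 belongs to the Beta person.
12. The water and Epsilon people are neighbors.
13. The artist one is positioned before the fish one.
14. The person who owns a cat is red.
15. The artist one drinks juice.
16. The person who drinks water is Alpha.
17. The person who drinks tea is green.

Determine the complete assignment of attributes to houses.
Solution:

House | Drink | Color | Pet | Profession | Team
-----------------------------------------------
  1   | water | red | cat | engineer | Alpha
  2   | milk | yellow | horse | teacher | Epsilon
  3   | tea | green | bird | lawyer | Delta
  4   | juice | white | dog | artist | Gamma
  5   | coffee | blue | fish | doctor | Beta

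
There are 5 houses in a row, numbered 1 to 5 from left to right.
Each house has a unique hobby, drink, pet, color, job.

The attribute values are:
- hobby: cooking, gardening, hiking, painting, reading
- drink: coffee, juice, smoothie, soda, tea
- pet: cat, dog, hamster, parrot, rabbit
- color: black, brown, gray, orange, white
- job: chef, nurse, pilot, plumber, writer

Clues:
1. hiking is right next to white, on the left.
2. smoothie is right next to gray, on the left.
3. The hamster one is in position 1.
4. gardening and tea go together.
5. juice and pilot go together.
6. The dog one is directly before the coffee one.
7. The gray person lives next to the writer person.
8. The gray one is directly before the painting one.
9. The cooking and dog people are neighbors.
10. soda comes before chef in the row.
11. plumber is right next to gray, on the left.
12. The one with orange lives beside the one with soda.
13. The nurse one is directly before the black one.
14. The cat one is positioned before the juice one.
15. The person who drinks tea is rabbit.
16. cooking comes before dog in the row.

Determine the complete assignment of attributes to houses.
Solution:

House | Hobby | Drink | Pet | Color | Job
-----------------------------------------
  1   | cooking | smoothie | hamster | orange | plumber
  2   | reading | soda | dog | gray | nurse
  3   | painting | coffee | cat | black | writer
  4   | hiking | juice | parrot | brown | pilot
  5   | gardening | tea | rabbit | white | chef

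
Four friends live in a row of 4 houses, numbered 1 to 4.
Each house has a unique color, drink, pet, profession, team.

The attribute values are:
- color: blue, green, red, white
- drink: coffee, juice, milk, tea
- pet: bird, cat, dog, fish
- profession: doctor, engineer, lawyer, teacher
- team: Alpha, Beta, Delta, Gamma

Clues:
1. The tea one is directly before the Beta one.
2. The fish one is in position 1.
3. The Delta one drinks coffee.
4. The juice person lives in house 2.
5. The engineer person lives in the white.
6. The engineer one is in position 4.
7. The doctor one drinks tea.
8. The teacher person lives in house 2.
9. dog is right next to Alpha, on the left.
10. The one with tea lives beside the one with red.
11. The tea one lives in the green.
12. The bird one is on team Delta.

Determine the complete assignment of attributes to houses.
Solution:

House | Color | Drink | Pet | Profession | Team
-----------------------------------------------
  1   | green | tea | fish | doctor | Gamma
  2   | red | juice | dog | teacher | Beta
  3   | blue | milk | cat | lawyer | Alpha
  4   | white | coffee | bird | engineer | Delta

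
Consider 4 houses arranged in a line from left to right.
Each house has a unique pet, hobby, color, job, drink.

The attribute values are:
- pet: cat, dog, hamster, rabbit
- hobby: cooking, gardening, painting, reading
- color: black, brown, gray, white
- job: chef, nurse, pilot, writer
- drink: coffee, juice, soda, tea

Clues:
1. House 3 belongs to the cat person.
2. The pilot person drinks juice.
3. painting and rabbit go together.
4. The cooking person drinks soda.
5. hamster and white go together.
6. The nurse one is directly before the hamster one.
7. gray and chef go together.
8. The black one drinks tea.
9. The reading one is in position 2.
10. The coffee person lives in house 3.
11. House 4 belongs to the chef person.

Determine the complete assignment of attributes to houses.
Solution:

House | Pet | Hobby | Color | Job | Drink
-----------------------------------------
  1   | rabbit | painting | black | nurse | tea
  2   | hamster | reading | white | pilot | juice
  3   | cat | gardening | brown | writer | coffee
  4   | dog | cooking | gray | chef | soda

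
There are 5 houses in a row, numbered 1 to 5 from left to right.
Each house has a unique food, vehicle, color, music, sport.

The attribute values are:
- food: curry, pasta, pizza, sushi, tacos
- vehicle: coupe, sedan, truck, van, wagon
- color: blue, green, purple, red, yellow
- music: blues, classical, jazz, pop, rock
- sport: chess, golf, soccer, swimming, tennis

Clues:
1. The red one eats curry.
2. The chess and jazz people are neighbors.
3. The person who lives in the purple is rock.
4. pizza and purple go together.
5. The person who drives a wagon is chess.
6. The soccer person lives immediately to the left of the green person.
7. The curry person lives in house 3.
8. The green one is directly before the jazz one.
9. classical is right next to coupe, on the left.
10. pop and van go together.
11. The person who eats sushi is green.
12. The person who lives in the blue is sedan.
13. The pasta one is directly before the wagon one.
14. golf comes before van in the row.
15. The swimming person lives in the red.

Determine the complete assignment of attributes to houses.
Solution:

House | Food | Vehicle | Color | Music | Sport
----------------------------------------------
  1   | pasta | sedan | blue | blues | soccer
  2   | sushi | wagon | green | classical | chess
  3   | curry | coupe | red | jazz | swimming
  4   | pizza | truck | purple | rock | golf
  5   | tacos | van | yellow | pop | tennis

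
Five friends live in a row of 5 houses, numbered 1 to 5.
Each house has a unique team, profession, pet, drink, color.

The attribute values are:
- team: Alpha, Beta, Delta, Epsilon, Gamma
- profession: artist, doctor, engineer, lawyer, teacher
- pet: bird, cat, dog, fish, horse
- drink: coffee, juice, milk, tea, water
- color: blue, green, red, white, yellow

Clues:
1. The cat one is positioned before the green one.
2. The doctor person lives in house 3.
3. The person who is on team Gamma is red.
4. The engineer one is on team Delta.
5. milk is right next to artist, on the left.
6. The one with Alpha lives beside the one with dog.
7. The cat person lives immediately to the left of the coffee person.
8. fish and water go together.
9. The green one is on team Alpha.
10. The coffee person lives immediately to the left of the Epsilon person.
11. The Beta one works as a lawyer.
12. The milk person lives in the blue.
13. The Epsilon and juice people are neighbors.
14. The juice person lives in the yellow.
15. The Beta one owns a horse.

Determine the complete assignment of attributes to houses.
Solution:

House | Team | Profession | Pet | Drink | Color
-----------------------------------------------
  1   | Delta | engineer | cat | milk | blue
  2   | Alpha | artist | bird | coffee | green
  3   | Epsilon | doctor | dog | tea | white
  4   | Beta | lawyer | horse | juice | yellow
  5   | Gamma | teacher | fish | water | red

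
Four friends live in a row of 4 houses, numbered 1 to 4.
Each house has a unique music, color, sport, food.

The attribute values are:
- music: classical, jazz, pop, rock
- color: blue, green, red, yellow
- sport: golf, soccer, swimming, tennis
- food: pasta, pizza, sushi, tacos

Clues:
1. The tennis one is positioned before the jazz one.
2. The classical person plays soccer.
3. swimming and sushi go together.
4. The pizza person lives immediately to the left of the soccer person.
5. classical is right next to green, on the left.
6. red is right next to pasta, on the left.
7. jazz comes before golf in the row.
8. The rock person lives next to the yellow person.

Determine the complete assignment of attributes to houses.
Solution:

House | Music | Color | Sport | Food
------------------------------------
  1   | rock | red | tennis | pizza
  2   | classical | yellow | soccer | pasta
  3   | jazz | green | swimming | sushi
  4   | pop | blue | golf | tacos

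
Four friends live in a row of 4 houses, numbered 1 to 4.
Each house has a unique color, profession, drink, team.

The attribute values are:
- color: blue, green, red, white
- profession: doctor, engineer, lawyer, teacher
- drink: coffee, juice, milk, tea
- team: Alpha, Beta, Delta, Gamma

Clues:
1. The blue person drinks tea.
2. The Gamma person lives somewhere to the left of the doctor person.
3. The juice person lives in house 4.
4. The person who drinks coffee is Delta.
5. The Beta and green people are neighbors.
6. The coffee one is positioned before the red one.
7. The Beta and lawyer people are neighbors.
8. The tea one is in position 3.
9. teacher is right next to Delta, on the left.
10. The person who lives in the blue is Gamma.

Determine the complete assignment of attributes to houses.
Solution:

House | Color | Profession | Drink | Team
-----------------------------------------
  1   | white | teacher | milk | Beta
  2   | green | lawyer | coffee | Delta
  3   | blue | engineer | tea | Gamma
  4   | red | doctor | juice | Alpha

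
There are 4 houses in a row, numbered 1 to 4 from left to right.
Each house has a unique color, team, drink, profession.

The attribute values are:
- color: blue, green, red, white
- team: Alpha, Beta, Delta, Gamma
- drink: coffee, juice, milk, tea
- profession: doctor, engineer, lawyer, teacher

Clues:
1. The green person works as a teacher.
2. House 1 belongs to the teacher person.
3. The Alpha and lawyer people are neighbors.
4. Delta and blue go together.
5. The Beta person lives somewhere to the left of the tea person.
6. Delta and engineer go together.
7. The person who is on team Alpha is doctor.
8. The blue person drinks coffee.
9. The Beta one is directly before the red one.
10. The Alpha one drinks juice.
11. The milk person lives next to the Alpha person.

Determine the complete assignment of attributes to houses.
Solution:

House | Color | Team | Drink | Profession
-----------------------------------------
  1   | green | Beta | milk | teacher
  2   | red | Alpha | juice | doctor
  3   | white | Gamma | tea | lawyer
  4   | blue | Delta | coffee | engineer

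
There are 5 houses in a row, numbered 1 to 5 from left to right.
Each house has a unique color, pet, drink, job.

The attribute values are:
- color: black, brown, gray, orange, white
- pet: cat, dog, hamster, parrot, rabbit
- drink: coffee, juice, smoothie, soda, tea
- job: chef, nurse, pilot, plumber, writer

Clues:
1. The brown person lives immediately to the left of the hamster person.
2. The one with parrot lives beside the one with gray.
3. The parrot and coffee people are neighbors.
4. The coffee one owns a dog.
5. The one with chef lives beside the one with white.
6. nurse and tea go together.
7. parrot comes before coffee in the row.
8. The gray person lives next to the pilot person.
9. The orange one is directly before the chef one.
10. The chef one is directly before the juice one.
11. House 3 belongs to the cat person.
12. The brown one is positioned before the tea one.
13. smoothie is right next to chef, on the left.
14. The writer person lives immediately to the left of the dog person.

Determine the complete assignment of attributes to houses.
Solution:

House | Color | Pet | Drink | Job
---------------------------------
  1   | orange | parrot | smoothie | writer
  2   | gray | dog | coffee | chef
  3   | white | cat | juice | pilot
  4   | brown | rabbit | soda | plumber
  5   | black | hamster | tea | nurse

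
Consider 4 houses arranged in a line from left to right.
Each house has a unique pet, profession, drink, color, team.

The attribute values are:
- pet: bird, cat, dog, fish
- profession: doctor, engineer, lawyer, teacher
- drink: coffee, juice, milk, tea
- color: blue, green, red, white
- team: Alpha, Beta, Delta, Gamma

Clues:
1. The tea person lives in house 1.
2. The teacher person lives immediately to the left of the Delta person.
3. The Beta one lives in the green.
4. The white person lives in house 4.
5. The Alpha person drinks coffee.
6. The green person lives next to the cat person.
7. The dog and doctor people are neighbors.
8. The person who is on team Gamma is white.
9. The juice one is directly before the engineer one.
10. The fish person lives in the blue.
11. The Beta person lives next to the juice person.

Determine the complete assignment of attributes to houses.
Solution:

House | Pet | Profession | Drink | Color | Team
-----------------------------------------------
  1   | dog | teacher | tea | green | Beta
  2   | cat | doctor | juice | red | Delta
  3   | fish | engineer | coffee | blue | Alpha
  4   | bird | lawyer | milk | white | Gamma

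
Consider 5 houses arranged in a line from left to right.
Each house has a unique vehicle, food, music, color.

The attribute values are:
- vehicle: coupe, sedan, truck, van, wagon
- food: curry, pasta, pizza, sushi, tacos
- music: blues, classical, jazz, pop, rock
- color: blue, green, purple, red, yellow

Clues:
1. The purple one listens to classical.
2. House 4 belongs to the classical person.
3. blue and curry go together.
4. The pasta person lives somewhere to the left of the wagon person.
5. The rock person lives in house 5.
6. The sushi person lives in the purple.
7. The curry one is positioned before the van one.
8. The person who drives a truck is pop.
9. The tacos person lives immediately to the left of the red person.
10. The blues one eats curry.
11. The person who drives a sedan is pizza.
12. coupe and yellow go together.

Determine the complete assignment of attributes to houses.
Solution:

House | Vehicle | Food | Music | Color
--------------------------------------
  1   | coupe | tacos | jazz | yellow
  2   | truck | pasta | pop | red
  3   | wagon | curry | blues | blue
  4   | van | sushi | classical | purple
  5   | sedan | pizza | rock | green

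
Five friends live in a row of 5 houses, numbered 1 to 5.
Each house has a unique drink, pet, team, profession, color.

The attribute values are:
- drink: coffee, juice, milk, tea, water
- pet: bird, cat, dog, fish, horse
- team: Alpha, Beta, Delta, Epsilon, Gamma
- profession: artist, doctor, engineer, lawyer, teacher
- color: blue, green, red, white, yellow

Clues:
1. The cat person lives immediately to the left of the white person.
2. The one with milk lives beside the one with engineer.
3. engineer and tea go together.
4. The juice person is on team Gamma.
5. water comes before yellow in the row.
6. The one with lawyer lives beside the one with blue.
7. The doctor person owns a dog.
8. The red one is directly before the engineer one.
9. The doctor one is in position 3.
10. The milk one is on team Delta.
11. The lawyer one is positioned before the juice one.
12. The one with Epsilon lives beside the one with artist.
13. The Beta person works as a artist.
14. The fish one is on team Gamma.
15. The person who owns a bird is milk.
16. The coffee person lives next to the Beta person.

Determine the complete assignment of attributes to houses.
Solution:

House | Drink | Pet | Team | Profession | Color
-----------------------------------------------
  1   | milk | bird | Delta | lawyer | red
  2   | tea | cat | Alpha | engineer | blue
  3   | coffee | dog | Epsilon | doctor | white
  4   | water | horse | Beta | artist | green
  5   | juice | fish | Gamma | teacher | yellow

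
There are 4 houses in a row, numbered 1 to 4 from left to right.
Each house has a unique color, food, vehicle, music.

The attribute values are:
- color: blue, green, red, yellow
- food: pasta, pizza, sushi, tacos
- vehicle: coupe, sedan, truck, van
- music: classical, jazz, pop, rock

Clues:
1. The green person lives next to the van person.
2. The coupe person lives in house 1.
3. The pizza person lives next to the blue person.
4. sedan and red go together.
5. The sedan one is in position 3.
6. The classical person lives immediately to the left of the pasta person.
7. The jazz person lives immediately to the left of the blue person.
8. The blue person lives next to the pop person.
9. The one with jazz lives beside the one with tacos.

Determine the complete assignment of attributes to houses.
Solution:

House | Color | Food | Vehicle | Music
--------------------------------------
  1   | green | pizza | coupe | jazz
  2   | blue | tacos | van | classical
  3   | red | pasta | sedan | pop
  4   | yellow | sushi | truck | rock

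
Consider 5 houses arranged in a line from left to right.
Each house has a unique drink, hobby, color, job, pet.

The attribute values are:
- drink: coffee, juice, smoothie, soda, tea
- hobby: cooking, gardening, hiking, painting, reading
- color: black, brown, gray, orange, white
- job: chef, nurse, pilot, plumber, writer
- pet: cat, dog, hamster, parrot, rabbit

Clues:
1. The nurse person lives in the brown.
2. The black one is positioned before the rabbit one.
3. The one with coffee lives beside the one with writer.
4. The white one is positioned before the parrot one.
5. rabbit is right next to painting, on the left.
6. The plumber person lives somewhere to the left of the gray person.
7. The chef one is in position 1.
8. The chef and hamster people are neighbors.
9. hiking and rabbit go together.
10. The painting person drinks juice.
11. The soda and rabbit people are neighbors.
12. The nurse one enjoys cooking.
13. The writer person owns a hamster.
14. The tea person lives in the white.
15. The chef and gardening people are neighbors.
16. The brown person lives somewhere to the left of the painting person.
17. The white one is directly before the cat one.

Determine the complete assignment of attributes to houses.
Solution:

House | Drink | Hobby | Color | Job | Pet
-----------------------------------------
  1   | coffee | reading | black | chef | dog
  2   | tea | gardening | white | writer | hamster
  3   | soda | cooking | brown | nurse | cat
  4   | smoothie | hiking | orange | plumber | rabbit
  5   | juice | painting | gray | pilot | parrot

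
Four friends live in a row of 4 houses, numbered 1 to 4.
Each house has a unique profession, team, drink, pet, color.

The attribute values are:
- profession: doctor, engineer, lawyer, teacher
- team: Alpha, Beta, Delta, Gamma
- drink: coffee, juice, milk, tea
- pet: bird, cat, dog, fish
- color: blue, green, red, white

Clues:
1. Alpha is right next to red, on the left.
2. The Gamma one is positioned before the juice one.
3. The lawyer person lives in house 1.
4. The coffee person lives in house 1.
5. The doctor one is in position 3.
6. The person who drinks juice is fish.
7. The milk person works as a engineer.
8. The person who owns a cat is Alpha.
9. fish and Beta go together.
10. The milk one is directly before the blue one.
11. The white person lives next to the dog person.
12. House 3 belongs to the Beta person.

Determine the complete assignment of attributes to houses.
Solution:

House | Profession | Team | Drink | Pet | Color
-----------------------------------------------
  1   | lawyer | Alpha | coffee | cat | white
  2   | engineer | Gamma | milk | dog | red
  3   | doctor | Beta | juice | fish | blue
  4   | teacher | Delta | tea | bird | green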